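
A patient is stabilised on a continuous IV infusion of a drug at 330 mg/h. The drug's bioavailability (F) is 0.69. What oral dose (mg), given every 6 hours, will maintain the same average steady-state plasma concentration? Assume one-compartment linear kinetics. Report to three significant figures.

2870 mg

To maintain the same Css, the systemic dosing rate must be unchanged: F·D/τ = infusion rate.
D = rate × τ / F = 330 × 6 / 0.69 = 2870 mg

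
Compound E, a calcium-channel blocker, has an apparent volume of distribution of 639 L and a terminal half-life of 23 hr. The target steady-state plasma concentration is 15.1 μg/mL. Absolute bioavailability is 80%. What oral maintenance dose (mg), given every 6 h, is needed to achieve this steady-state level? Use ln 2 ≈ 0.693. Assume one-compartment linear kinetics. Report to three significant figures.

k = 0.693/23 = 0.03013 h⁻¹, so CL = k·Vd = 0.03013 × 639.0 = 19.25 L/h
D = CL × Css × τ / F = 19.25 × 15.1 × 6 / 0.8 = 2180 mg

2180 mg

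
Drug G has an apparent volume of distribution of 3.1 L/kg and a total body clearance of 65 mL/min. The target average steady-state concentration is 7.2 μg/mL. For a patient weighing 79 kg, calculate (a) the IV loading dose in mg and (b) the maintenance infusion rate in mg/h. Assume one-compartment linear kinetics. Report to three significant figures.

Vd(total) = 79 kg × 3.1 L/kg = 244.9 L
Loading: fill Vd to C_target → 244.9 L × 7.2 mg/L = 1763 mg
CL = 65 mL/min = 65 × 0.06 = 3.900 L/h
Maintenance infusion rate = CL × Css = 3.900 × 7.2 = 28.08 mg/h

(a) 1760 mg; (b) 28.1 mg/h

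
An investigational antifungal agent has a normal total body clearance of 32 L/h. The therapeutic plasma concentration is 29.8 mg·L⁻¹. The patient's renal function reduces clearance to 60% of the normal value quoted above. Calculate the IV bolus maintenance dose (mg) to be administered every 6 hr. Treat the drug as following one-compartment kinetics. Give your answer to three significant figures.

3430 mg

Patient clearance = 0.6 × 32.00 = 19.20 L/h
D = CL × Css × τ = 19.20 × 29.8 × 6 = 3433 mg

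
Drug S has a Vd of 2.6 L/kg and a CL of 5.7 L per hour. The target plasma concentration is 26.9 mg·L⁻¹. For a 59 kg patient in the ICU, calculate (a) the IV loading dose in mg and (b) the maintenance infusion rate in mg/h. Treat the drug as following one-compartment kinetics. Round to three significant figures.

Total Vd = 2.6 × 59 = 153.4 L
Loading dose = Vd × C = 153.4 × 26.9 = 4126 mg
Infusion rate = 5.700 L/h × 26.9 mg/L = 153.3 mg/h

(a) 4130 mg; (b) 153 mg/h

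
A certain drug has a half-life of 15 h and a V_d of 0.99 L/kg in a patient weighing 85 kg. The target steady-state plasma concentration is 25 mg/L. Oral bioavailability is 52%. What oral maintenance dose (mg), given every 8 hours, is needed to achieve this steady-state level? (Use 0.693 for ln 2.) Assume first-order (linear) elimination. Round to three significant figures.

Total Vd = 0.99 × 85 = 84.15 L
CL = 0.693 × Vd / t½ = 0.693 × 84.15 / 15 = 3.888 L/h
D = CL × Css × τ / F = 3.888 × 25 × 8 / 0.52 = 1495 mg

1500 mg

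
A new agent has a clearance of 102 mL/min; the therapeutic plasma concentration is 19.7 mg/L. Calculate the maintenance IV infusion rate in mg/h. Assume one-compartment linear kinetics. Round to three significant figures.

121 mg/h

CL = 102 mL/min × 60/1000 = 6.120 L/h
Infusion rate = CL · Css = 6.120 L/h × 19.7 mg/L = 120.6 mg/h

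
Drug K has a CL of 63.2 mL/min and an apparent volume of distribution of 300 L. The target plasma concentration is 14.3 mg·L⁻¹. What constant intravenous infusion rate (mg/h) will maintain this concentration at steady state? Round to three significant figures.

54.2 mg/h

Convert clearance: 63.2 mL/min × 60 min/h ÷ 1000 mL/L = 3.792 L/h
Vd does not affect the maintenance rate; only clearance governs steady-state input.
R₀ = 3.792 × 14.3 = 54.23 mg/h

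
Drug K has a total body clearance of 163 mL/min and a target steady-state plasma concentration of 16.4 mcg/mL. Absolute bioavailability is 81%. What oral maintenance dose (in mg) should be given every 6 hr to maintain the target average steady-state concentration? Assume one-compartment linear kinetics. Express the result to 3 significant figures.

1190 mg

CL = 163 mL/min = 163 × 0.06 = 9.780 L/h
At steady state, dose per interval replaces the amount cleared in that interval: F·D/τ = CL·Css.
D = CL × Css × τ / F = 9.780 × 16.4 × 6 / 0.81 = 1188 mg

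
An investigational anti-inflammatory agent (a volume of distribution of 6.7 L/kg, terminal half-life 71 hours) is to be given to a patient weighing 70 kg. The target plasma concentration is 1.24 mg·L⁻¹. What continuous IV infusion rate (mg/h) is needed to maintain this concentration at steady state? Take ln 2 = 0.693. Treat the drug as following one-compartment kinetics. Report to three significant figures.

Vd(total) = 70 kg × 6.7 L/kg = 469.0 L
CL = 0.693 × Vd / t½ = 0.693 × 469.0 / 71 = 4.578 L/h
Infusion rate = CL × Css = 4.578 × 1.24 = 5.677 mg/h

5.68 mg/h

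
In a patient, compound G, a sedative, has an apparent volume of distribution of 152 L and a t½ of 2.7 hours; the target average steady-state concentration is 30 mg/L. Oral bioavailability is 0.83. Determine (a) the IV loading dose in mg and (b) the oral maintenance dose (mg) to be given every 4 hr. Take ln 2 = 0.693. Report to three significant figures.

(a) 4560 mg; (b) 5640 mg

LD = Vd × C = 152.0 × 30 = 4560 mg
CL = 0.693 × Vd / t½ = 0.693 × 152.0 / 2.7 = 39.01 L/h
D = CL × Css × τ / F = 39.01 × 30 × 4 / 0.83 = 5640 mg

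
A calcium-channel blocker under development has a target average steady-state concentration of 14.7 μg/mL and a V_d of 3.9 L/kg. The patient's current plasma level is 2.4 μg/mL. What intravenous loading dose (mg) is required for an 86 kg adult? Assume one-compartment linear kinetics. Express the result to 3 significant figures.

Vd = 3.9 L/kg × 86 kg = 335.4 L
The loading dose fills Vd to the target concentration.
Concentration deficit ΔC = 14.7 − 2.4 = 12.30 mg/L
LD = Vd × ΔC = 335.4 × 12.30 = 4125 mg

4130 mg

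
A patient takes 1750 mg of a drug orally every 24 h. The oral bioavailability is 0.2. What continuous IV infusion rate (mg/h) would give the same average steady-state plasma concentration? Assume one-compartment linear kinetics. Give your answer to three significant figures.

14.6 mg/h

Equivalent systemic input: infusion rate = F·D/τ.
Rate = 0.2 × 1750 / 24 = 14.58 mg/h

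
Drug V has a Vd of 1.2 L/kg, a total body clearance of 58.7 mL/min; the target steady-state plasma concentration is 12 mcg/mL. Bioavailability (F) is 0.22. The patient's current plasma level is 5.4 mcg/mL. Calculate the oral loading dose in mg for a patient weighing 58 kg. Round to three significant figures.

2090 mg

Vd(total) = 58 kg × 1.2 L/kg = 69.60 L
Concentration deficit ΔC = 12 − 5.4 = 6.600 mg/L
LD = Vd × ΔC / F = 69.60 × 6.600 / 0.22 = 2088 mg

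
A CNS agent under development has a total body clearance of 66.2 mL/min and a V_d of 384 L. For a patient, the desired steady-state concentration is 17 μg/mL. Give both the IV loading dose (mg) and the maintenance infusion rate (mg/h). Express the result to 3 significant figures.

(a) 6530 mg; (b) 67.5 mg/h

Loading: fill Vd to C_target → 384.0 L × 17 mg/L = 6528 mg
Convert clearance: 66.2 mL/min × 60 min/h ÷ 1000 mL/L = 3.972 L/h
Maintenance: replace elimination → rate = CL × Css = 3.972 × 17 = 67.52 mg/h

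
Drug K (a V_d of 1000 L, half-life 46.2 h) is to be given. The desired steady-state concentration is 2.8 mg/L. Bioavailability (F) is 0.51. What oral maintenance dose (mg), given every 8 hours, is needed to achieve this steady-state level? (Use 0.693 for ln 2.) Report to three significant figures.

659 mg

k = 0.693/46.2 = 0.01500 h⁻¹, so CL = k·Vd = 0.01500 × 1000 = 15.00 L/h
D = CL × Css × τ / F = 15.00 × 2.8 × 8 / 0.51 = 658.8 mg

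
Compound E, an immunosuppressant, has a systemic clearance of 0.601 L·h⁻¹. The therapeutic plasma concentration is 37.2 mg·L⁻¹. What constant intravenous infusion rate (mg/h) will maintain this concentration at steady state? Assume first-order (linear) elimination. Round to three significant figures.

At steady state, infusion rate equals elimination rate: rate in = CL × Css.
Rate = CL × Css = 0.6010 × 37.2 = 22.36 mg/h

22.4 mg/h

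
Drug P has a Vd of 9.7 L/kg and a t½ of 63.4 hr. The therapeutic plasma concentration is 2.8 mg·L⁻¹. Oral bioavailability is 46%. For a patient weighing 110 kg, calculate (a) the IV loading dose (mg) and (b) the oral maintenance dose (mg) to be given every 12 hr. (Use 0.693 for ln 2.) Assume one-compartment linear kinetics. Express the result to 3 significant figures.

(a) 2990 mg; (b) 852 mg

Vd = 9.7 L/kg × 110 kg = 1067 L
LD = Vd × C = 1067 × 2.8 = 2988 mg
CL = 0.693 × Vd / t½ = 0.693 × 1067 / 63.4 = 11.66 L/h
D = CL × Css × τ / F = 11.66 × 2.8 × 12 / 0.46 = 851.7 mg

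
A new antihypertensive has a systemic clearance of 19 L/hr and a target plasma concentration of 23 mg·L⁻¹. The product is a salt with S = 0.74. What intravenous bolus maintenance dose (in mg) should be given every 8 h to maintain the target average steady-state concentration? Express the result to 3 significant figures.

4720 mg

D = CL × Css × τ / S = 19.00 × 23 × 8 / 0.74 = 4724 mg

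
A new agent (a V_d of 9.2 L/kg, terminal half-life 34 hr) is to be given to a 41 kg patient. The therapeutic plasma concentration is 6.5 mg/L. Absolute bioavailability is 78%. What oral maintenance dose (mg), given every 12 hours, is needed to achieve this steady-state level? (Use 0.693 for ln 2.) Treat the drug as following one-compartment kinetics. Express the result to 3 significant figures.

Vd = 9.2 L/kg × 41 kg = 377.2 L
CL = 0.693 × Vd / t½ = 0.693 × 377.2 / 34 = 7.688 L/h
D = CL × Css × τ / F = 7.688 × 6.5 × 12 / 0.78 = 768.8 mg

769 mg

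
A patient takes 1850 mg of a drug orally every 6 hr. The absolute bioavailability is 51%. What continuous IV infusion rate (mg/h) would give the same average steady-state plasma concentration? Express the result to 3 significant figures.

Equivalent systemic input: infusion rate = F·D/τ.
Rate = 0.51 × 1850 / 6 = 157.3 mg/h

157 mg/h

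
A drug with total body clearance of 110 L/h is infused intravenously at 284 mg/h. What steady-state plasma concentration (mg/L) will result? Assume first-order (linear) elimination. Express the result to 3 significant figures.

Css = rate / CL = 284 / 110.0 = 2.582 mg/L

2.58 mg/L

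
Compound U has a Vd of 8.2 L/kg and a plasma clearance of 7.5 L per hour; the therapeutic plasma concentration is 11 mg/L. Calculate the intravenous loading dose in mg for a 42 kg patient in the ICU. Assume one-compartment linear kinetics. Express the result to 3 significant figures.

Vd(total) = 42 kg × 8.2 L/kg = 344.4 L
The loading dose fills Vd to the target concentration; clearance is irrelevant here.
LD = Vd × C = 344.4 × 11.00 = 3788 mg

3790 mg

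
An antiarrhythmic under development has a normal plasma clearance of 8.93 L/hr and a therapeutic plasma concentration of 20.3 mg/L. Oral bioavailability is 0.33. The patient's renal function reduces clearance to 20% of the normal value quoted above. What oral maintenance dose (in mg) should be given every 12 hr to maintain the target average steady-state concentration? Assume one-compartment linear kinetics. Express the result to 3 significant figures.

Patient clearance = 0.2 × 8.930 = 1.786 L/h
D = CL × Css × τ / F = 1.786 × 20.3 × 12 / 0.33 = 1318 mg

1320 mg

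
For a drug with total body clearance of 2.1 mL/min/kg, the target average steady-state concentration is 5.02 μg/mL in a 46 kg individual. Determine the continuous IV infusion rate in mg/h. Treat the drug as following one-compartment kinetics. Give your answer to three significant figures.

CL = 2.1 mL/min/kg × 46 kg = 96.60 mL/min = 96.60 × 60/1000 = 5.796 L/h
Rate = CL × Css = 5.796 × 5.02 = 29.10 mg/h

29.1 mg/h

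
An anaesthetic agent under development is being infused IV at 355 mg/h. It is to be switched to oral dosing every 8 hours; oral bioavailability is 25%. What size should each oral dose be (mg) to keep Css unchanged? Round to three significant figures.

To maintain the same Css, the systemic dosing rate must be unchanged: F·D/τ = infusion rate.
D = rate × τ / F = 355 × 8 / 0.25 = 11360 mg

11400 mg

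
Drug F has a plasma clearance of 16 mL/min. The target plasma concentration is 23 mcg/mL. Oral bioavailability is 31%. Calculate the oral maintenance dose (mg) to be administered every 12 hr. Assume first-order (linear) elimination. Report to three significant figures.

CL = 16 mL/min × 60/1000 = 0.9600 L/h
D = CL × Css × τ / F = 0.9600 × 23 × 12 / 0.31 = 854.7 mg

855 mg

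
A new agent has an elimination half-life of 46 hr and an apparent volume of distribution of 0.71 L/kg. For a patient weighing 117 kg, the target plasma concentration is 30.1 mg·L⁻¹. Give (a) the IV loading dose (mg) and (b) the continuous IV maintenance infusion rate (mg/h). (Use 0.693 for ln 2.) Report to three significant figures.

Vd(total) = 117 kg × 0.71 L/kg = 83.07 L
LD = Vd × C = 83.07 × 30.1 = 2500 mg
CL = 0.693 × Vd / t½ = 0.693 × 83.07 / 46 = 1.251 L/h
Infusion rate = CL × Css = 1.251 × 30.1 = 37.66 mg/h

(a) 2500 mg; (b) 37.7 mg/h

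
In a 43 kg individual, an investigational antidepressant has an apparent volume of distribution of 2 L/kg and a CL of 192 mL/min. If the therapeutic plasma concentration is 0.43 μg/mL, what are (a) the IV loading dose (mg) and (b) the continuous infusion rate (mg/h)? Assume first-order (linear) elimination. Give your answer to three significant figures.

(a) 37.0 mg; (b) 4.95 mg/h

Vd = 2 L/kg × 43 kg = 86.00 L
LD = Vd · C_target = 86.00 × 0.43 = 36.98 mg
CL = 192 mL/min × 60/1000 = 11.52 L/h
Maintenance infusion rate = CL × Css = 11.52 × 0.43 = 4.954 mg/h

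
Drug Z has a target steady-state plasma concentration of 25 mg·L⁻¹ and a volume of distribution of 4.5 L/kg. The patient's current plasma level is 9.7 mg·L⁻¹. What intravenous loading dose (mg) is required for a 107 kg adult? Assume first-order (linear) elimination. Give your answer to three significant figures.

Vd(total) = 107 kg × 4.5 L/kg = 481.5 L
The loading dose fills Vd to the target concentration.
Concentration deficit ΔC = 25 − 9.7 = 15.30 mg/L
LD = Vd × ΔC = 481.5 × 15.30 = 7367 mg

7370 mg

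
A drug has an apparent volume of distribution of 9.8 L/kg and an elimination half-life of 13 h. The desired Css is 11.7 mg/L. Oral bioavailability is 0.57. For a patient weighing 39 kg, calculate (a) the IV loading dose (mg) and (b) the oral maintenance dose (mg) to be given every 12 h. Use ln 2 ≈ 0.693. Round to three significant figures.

Total Vd = 9.8 × 39 = 382.2 L
LD = Vd × C = 382.2 × 11.7 = 4472 mg
CL = 0.693 × Vd / t½ = 0.693 × 382.2 / 13 = 20.37 L/h
D = CL × Css × τ / F = 20.37 × 11.7 × 12 / 0.57 = 5017 mg

(a) 4470 mg; (b) 5020 mg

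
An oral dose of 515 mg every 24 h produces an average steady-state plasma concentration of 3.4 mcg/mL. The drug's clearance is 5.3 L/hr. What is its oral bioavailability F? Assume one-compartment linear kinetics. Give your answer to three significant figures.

F·D/τ = CL·Css at steady state → F = CL·Css·τ / D.
F = 5.3 × 3.4 × 24 / 515 = 0.840

0.840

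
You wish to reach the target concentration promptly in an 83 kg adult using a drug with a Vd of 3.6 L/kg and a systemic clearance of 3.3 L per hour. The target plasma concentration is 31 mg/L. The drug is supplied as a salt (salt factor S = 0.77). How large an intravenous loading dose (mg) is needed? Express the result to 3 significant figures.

12000 mg

Vd(total) = 83 kg × 3.6 L/kg = 298.8 L
LD = Vd × C / S = 298.8 × 31.00 / 0.77 = 12030 mg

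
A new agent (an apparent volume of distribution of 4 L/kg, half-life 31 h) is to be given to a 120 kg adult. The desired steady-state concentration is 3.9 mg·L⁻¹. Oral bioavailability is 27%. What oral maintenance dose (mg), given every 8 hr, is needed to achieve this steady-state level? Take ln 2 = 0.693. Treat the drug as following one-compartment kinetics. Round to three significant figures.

1240 mg

Total Vd = 4 × 120 = 480.0 L
CL = 0.693 × Vd / t½ = 0.693 × 480.0 / 31 = 10.73 L/h
D = CL × Css × τ / F = 10.73 × 3.9 × 8 / 0.27 = 1240 mg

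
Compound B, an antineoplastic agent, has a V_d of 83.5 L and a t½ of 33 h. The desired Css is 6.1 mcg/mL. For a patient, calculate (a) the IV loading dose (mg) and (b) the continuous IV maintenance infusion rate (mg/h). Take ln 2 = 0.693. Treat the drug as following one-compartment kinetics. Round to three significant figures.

LD = Vd × C = 83.50 × 6.1 = 509.4 mg
CL = 0.693 × Vd / t½ = 0.693 × 83.50 / 33 = 1.754 L/h
Infusion rate = CL × Css = 1.754 × 6.1 = 10.70 mg/h

(a) 509 mg; (b) 10.7 mg/h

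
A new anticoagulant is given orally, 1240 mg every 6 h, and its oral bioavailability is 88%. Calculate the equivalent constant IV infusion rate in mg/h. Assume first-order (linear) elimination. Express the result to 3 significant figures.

Equivalent systemic input: infusion rate = F·D/τ.
Rate = 0.88 × 1240 / 6 = 181.9 mg/h

182 mg/h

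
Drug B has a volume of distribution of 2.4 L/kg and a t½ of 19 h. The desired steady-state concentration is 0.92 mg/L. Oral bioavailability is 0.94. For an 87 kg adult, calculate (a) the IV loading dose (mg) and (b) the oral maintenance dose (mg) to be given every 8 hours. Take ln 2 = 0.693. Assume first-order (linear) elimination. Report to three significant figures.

(a) 192 mg; (b) 59.6 mg

Total Vd = 2.4 × 87 = 208.8 L
LD = Vd × C = 208.8 × 0.92 = 192.1 mg
CL = 0.693 × Vd / t½ = 0.693 × 208.8 / 19 = 7.616 L/h
D = CL × Css × τ / F = 7.616 × 0.92 × 8 / 0.94 = 59.63 mg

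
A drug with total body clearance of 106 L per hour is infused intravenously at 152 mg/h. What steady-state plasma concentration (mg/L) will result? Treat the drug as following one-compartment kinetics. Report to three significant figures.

1.43 mg/L

Css = rate / CL = 152 / 106.0 = 1.434 mg/L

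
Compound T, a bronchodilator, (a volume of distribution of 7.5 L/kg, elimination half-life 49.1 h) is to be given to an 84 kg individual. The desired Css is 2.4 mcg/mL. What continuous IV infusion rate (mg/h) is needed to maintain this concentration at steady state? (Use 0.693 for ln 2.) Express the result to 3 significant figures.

Total Vd = 7.5 × 84 = 630.0 L
CL = ln 2 · Vd / t½ = 0.693 × 630.0 / 49.1 = 8.892 L/h
Infusion rate = CL × Css = 8.892 × 2.4 = 21.34 mg/h

21.3 mg/h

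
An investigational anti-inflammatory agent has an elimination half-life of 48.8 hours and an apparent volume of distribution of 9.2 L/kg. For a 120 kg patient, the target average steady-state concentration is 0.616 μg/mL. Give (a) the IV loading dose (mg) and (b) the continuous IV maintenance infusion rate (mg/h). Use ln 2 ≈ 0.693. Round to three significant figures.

(a) 680 mg; (b) 9.66 mg/h

Vd = 9.2 L/kg × 120 kg = 1104 L
LD = Vd × C = 1104 × 0.616 = 680.1 mg
CL = 0.693 × Vd / t½ = 0.693 × 1104 / 48.8 = 15.68 L/h
Infusion rate = CL × Css = 15.68 × 0.616 = 9.659 mg/h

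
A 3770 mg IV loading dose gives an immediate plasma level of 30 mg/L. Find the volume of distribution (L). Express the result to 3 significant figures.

126 L

Immediately after an IV bolus, C₀ = Dose / Vd, so Vd = Dose / C₀.
Vd = 3770 / 30 = 125.7 L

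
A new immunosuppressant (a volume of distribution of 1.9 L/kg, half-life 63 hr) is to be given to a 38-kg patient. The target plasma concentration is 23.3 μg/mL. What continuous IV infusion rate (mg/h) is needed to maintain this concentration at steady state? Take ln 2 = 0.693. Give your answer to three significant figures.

Vd = 1.9 L/kg × 38 kg = 72.20 L
CL = 0.693 × Vd / t½ = 0.693 × 72.20 / 63 = 0.7942 L/h
Infusion rate = CL × Css = 0.7942 × 23.3 = 18.50 mg/h

18.5 mg/h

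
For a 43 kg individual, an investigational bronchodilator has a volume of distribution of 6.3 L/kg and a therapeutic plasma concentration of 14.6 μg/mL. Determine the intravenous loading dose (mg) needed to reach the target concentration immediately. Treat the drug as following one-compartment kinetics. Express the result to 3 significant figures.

Vd = 6.3 L/kg × 43 kg = 270.9 L
LD = Vd × C = 270.9 × 14.60 = 3955 mg

3960 mg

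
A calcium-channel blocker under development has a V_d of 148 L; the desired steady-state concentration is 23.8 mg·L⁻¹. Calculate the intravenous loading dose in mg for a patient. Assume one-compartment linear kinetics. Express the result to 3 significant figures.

The loading dose fills Vd to the target concentration.
LD = Vd × C = 148.0 × 23.80 = 3522 mg

3520 mg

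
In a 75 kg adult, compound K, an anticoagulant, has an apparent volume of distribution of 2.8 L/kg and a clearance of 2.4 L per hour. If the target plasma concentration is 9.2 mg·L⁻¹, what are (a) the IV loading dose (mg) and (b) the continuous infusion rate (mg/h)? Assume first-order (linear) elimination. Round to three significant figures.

Vd = 2.8 L/kg × 75 kg = 210.0 L
Loading dose = Vd × C = 210.0 × 9.2 = 1932 mg
Infusion rate = 2.400 L/h × 9.2 mg/L = 22.08 mg/h

(a) 1930 mg; (b) 22.1 mg/h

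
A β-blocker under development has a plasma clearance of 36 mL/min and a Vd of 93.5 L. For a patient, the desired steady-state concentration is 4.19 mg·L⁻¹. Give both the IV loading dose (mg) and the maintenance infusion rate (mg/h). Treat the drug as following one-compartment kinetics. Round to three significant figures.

Loading: fill Vd to C_target → 93.50 L × 4.19 mg/L = 391.8 mg
CL = 36 mL/min × 60/1000 = 2.160 L/h
Maintenance infusion rate = CL × Css = 2.160 × 4.19 = 9.050 mg/h

(a) 392 mg; (b) 9.05 mg/h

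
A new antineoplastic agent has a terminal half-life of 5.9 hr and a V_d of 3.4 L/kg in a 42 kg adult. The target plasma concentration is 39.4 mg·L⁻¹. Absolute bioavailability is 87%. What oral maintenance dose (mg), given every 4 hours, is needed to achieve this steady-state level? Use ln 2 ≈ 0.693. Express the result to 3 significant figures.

3040 mg

Total Vd = 3.4 × 42 = 142.8 L
CL = 0.693 × Vd / t½ = 0.693 × 142.8 / 5.9 = 16.77 L/h
D = CL × Css × τ / F = 16.77 × 39.4 × 4 / 0.87 = 3038 mg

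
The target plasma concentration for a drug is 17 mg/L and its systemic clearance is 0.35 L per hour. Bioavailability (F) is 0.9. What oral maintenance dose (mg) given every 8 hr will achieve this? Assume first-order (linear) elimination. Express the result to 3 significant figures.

At steady state, dose per interval replaces the amount cleared in that interval: F·D/τ = CL·Css.
D = CL × Css × τ / F = 0.3500 × 17 × 8 / 0.9 = 52.89 mg

52.9 mg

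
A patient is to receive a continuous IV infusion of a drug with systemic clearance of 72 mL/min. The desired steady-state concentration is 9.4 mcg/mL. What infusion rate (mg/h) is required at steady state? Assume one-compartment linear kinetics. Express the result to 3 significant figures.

40.6 mg/h

Convert clearance: 72 mL/min × 60 min/h ÷ 1000 mL/L = 4.320 L/h
Rate = CL × Css = 4.320 × 9.4 = 40.61 mg/h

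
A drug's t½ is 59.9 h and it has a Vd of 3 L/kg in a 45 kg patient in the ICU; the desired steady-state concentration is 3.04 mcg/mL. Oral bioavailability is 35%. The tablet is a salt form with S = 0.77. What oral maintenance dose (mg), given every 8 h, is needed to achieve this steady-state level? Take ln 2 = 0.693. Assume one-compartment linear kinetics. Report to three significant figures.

Vd = 3 L/kg × 45 kg = 135.0 L
CL = 0.693 × Vd / t½ = 0.693 × 135.0 / 59.9 = 1.562 L/h
D = CL × Css × τ / F / S = 1.562 × 3.04 × 8 / 0.35 / 0.77 = 141.0 mg

141 mg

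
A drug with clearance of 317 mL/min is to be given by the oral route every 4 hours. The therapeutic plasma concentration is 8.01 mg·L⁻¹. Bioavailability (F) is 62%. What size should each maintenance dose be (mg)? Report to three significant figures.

CL = 317 mL/min = 317 × 0.06 = 19.02 L/h
D = CL × Css × τ / F = 19.02 × 8.01 × 4 / 0.62 = 982.9 mg

983 mg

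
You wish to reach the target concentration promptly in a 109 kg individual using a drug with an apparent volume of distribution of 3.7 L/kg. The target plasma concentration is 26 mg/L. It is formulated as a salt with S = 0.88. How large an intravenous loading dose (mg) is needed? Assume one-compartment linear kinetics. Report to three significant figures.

11900 mg

Vd = 3.7 L/kg × 109 kg = 403.3 L
LD = Vd × C / S = 403.3 × 26.00 / 0.88 = 11920 mg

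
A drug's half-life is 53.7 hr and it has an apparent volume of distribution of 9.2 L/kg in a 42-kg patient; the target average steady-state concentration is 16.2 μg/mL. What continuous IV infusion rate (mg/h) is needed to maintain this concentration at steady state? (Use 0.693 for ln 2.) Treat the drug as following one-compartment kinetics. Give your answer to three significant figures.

Total Vd = 9.2 × 42 = 386.4 L
CL = 0.693 × Vd / t½ = 0.693 × 386.4 / 53.7 = 4.987 L/h
Infusion rate = CL × Css = 4.987 × 16.2 = 80.79 mg/h

80.8 mg/h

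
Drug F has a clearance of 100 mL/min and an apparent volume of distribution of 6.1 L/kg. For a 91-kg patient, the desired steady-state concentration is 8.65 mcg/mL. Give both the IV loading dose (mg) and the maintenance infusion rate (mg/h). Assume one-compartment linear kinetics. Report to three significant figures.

(a) 4800 mg; (b) 51.9 mg/h

Vd(total) = 91 kg × 6.1 L/kg = 555.1 L
Loading: fill Vd to C_target → 555.1 L × 8.65 mg/L = 4802 mg
CL = 100 mL/min = 100 × 0.06 = 6.000 L/h
Maintenance infusion rate = CL × Css = 6.000 × 8.65 = 51.90 mg/h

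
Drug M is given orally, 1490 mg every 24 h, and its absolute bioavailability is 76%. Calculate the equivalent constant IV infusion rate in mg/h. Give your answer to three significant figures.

Equivalent systemic input: infusion rate = F·D/τ.
Rate = 0.76 × 1490 / 24 = 47.18 mg/h

47.2 mg/h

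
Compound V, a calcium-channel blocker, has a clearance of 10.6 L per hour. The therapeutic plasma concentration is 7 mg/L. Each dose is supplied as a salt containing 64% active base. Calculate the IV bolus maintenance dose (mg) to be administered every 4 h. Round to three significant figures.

D = CL × Css × τ / S = 10.60 × 7 × 4 / 0.64 = 463.8 mg

464 mg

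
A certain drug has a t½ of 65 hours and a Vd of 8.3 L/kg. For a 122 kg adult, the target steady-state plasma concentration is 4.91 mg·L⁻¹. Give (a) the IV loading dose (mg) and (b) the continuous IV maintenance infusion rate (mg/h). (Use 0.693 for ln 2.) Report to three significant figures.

Vd(total) = 122 kg × 8.3 L/kg = 1013 L
LD = Vd × C = 1013 × 4.91 = 4974 mg
CL = 0.693 × Vd / t½ = 0.693 × 1013 / 65 = 10.80 L/h
Infusion rate = CL × Css = 10.80 × 4.91 = 53.03 mg/h

(a) 4970 mg; (b) 53.0 mg/h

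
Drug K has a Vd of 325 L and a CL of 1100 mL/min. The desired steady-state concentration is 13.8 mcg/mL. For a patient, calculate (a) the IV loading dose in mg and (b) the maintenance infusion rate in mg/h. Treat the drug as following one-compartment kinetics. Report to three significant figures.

Loading: fill Vd to C_target → 325.0 L × 13.8 mg/L = 4485 mg
Convert clearance: 1100 mL/min × 60 min/h ÷ 1000 mL/L = 66.00 L/h
Infusion rate = 66.00 L/h × 13.8 mg/L = 910.8 mg/h

(a) 4490 mg; (b) 911 mg/h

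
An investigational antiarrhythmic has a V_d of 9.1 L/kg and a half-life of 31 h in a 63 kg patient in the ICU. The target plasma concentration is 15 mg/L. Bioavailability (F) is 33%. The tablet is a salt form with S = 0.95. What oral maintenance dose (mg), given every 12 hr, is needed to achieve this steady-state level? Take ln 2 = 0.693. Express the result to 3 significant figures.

7360 mg

Vd = 9.1 L/kg × 63 kg = 573.3 L
k = 0.693/31 = 0.02235 h⁻¹, so CL = k·Vd = 0.02235 × 573.3 = 12.81 L/h
D = CL × Css × τ / F / S = 12.81 × 15 × 12 / 0.33 / 0.95 = 7355 mg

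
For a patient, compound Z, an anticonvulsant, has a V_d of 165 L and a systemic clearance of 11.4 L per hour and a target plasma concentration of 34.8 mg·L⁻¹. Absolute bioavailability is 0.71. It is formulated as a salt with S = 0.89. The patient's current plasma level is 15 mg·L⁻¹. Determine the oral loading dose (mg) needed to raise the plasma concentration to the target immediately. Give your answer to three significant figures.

5170 mg

The loading dose fills Vd to the target concentration; clearance is irrelevant here.
Concentration deficit ΔC = 34.8 − 15 = 19.80 mg/L
LD = Vd × ΔC / F / S = 165.0 × 19.80 / 0.71 / 0.89 = 5170 mg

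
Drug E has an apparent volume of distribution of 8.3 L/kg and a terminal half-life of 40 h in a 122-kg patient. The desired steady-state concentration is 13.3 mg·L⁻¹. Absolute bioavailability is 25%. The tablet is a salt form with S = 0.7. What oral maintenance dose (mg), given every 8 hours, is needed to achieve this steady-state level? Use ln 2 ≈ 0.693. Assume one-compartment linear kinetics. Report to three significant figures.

10700 mg

Total Vd = 8.3 × 122 = 1013 L
CL = ln 2 · Vd / t½ = 0.693 × 1013 / 40 = 17.55 L/h
D = CL × Css × τ / F / S = 17.55 × 13.3 × 8 / 0.25 / 0.7 = 10670 mg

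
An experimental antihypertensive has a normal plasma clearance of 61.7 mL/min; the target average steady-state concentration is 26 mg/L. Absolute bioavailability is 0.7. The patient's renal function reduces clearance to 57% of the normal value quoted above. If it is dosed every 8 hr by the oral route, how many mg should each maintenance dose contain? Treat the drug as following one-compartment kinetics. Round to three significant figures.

CL = 61.7 mL/min = 61.7 × 0.06 = 3.702 L/h
Patient clearance = 0.57 × 3.702 = 2.110 L/h
D = CL × Css × τ / F = 2.110 × 26 × 8 / 0.7 = 627.0 mg

627 mg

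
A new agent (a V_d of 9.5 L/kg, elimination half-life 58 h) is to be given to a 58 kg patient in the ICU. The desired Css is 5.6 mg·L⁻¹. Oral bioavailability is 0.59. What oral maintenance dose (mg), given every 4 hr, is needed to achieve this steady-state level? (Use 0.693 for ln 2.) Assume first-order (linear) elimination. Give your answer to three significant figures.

Vd(total) = 58 kg × 9.5 L/kg = 551.0 L
CL = 0.693 × Vd / t½ = 0.693 × 551.0 / 58 = 6.584 L/h
D = CL × Css × τ / F = 6.584 × 5.6 × 4 / 0.59 = 250.0 mg

250 mg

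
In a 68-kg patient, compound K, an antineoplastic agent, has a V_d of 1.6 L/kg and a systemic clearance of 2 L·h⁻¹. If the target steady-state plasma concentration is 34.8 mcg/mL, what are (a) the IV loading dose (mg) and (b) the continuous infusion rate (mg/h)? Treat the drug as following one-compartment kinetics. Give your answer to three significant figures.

Vd = 1.6 L/kg × 68 kg = 108.8 L
Loading dose = Vd × C = 108.8 × 34.8 = 3786 mg
Infusion rate = 2.000 L/h × 34.8 mg/L = 69.60 mg/h

(a) 3790 mg; (b) 69.6 mg/h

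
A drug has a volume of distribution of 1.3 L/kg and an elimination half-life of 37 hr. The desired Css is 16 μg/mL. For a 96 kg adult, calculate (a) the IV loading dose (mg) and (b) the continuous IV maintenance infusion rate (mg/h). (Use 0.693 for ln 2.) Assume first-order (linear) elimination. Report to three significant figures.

Total Vd = 1.3 × 96 = 124.8 L
LD = Vd × C = 124.8 × 16 = 1997 mg
CL = 0.693 × Vd / t½ = 0.693 × 124.8 / 37 = 2.337 L/h
Infusion rate = CL × Css = 2.337 × 16 = 37.39 mg/h

(a) 2000 mg; (b) 37.4 mg/h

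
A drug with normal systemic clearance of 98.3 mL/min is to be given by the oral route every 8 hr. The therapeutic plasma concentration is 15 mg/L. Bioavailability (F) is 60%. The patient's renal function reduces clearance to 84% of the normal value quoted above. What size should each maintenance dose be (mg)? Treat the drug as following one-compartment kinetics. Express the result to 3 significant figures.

991 mg

CL = 98.3 mL/min × 60/1000 = 5.898 L/h
Patient clearance = 0.84 × 5.898 = 4.954 L/h
At steady state, dose per interval replaces the amount cleared in that interval: F·D/τ = CL·Css.
D = CL × Css × τ / F = 4.954 × 15 × 8 / 0.6 = 990.8 mg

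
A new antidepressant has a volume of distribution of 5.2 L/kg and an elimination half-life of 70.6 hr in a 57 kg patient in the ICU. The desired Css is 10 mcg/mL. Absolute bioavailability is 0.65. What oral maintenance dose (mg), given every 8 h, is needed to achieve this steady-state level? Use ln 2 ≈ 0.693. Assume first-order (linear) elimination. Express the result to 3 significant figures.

Vd = 5.2 L/kg × 57 kg = 296.4 L
CL = ln 2 · Vd / t½ = 0.693 × 296.4 / 70.6 = 2.909 L/h
D = CL × Css × τ / F = 2.909 × 10 × 8 / 0.65 = 358.0 mg

358 mg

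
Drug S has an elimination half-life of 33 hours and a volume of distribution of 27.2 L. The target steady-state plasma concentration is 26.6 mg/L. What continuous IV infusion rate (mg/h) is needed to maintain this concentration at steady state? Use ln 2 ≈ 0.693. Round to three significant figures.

CL = ln 2 · Vd / t½ = 0.693 × 27.20 / 33 = 0.5712 L/h
Infusion rate = CL × Css = 0.5712 × 26.6 = 15.19 mg/h

15.2 mg/h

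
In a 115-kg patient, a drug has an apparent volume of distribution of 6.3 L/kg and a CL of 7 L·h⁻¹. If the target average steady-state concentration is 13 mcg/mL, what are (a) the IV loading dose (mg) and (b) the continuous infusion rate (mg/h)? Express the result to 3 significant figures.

Vd = 6.3 L/kg × 115 kg = 724.5 L
Loading dose = Vd × C = 724.5 × 13 = 9419 mg
Maintenance infusion rate = CL × Css = 7.000 × 13 = 91.00 mg/h

(a) 9420 mg; (b) 91.0 mg/h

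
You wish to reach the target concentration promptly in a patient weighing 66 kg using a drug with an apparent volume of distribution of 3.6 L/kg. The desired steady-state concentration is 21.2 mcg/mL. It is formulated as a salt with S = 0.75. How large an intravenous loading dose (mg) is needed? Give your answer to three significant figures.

6720 mg

Vd(total) = 66 kg × 3.6 L/kg = 237.6 L
The loading dose fills Vd to the target concentration.
LD = Vd × C / S = 237.6 × 21.20 / 0.75 = 6716 mg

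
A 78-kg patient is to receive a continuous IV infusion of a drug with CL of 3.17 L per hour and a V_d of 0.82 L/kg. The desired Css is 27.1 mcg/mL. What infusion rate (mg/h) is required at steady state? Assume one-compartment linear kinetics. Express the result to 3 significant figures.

85.9 mg/h

At steady state, infusion rate equals elimination rate: rate in = CL × Css.
Rate = CL × Css = 3.170 × 27.1 = 85.91 mg/h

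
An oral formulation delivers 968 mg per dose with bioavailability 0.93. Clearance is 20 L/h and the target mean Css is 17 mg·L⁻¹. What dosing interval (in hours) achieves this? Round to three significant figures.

F·D/τ = CL·Css → τ = F·D / (CL·Css).
τ = 0.93 × 968 / (20 × 17) = 2.648 h

2.65 h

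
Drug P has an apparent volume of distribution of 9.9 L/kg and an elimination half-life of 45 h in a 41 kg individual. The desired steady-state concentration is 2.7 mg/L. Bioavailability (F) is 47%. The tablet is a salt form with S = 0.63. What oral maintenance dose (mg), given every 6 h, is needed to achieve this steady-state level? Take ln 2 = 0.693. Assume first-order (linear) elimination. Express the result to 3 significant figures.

342 mg

Total Vd = 9.9 × 41 = 405.9 L
k = 0.693/45 = 0.01540 h⁻¹, so CL = k·Vd = 0.01540 × 405.9 = 6.251 L/h
D = CL × Css × τ / F / S = 6.251 × 2.7 × 6 / 0.47 / 0.63 = 342.0 mg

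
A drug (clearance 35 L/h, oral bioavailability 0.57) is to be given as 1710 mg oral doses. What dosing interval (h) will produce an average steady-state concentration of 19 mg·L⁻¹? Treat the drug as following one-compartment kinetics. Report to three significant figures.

1.47 h

F·D/τ = CL·Css → τ = F·D / (CL·Css).
τ = 0.57 × 1710 / (35 × 19) = 1.466 h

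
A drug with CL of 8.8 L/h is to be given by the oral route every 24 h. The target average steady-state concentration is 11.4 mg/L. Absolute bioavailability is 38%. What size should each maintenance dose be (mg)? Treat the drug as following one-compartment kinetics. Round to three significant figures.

6340 mg

D = CL × Css × τ / F = 8.800 × 11.4 × 24 / 0.38 = 6336 mg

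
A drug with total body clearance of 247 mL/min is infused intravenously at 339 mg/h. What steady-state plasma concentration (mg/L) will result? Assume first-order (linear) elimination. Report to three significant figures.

22.9 mg/L

CL = 247 mL/min = 247 × 0.06 = 14.82 L/h
Css = rate / CL = 339 / 14.82 = 22.87 mg/L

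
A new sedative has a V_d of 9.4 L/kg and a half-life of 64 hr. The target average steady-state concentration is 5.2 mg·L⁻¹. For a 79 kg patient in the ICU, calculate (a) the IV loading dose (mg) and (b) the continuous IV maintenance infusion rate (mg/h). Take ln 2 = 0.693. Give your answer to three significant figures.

(a) 3860 mg; (b) 41.8 mg/h

Vd(total) = 79 kg × 9.4 L/kg = 742.6 L
LD = Vd × C = 742.6 × 5.2 = 3862 mg
CL = 0.693 × Vd / t½ = 0.693 × 742.6 / 64 = 8.041 L/h
Infusion rate = CL × Css = 8.041 × 5.2 = 41.81 mg/h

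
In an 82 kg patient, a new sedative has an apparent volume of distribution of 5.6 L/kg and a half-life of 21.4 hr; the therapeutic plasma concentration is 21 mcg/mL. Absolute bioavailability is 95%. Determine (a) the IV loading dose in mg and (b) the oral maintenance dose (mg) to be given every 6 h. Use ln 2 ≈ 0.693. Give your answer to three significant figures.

(a) 9640 mg; (b) 1970 mg

Vd(total) = 82 kg × 5.6 L/kg = 459.2 L
LD = Vd × C = 459.2 × 21 = 9643 mg
CL = 0.693 × Vd / t½ = 0.693 × 459.2 / 21.4 = 14.87 L/h
D = CL × Css × τ / F = 14.87 × 21 × 6 / 0.95 = 1972 mg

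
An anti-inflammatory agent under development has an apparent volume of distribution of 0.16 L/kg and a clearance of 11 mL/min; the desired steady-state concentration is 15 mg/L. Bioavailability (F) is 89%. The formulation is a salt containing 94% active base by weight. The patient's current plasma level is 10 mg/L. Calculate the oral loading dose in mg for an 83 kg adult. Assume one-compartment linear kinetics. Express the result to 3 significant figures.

79.4 mg

Vd = 0.16 L/kg × 83 kg = 13.28 L
Concentration deficit ΔC = 15 − 10 = 5.000 mg/L
LD = Vd × ΔC / F / S = 13.28 × 5.000 / 0.89 / 0.94 = 79.37 mg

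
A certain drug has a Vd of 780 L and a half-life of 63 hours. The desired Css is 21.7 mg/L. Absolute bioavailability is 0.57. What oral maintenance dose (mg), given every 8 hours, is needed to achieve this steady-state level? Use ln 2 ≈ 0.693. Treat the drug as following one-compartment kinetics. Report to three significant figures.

2610 mg

k = 0.693/63 = 0.01100 h⁻¹, so CL = k·Vd = 0.01100 × 780.0 = 8.580 L/h
D = CL × Css × τ / F = 8.580 × 21.7 × 8 / 0.57 = 2613 mg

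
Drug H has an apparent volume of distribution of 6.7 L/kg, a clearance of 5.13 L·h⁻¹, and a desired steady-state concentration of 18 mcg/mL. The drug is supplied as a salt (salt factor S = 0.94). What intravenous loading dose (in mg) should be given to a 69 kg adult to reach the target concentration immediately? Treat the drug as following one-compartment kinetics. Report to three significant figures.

Total Vd = 6.7 × 69 = 462.3 L
LD = Vd × C / S = 462.3 × 18.00 / 0.94 = 8853 mg

8850 mg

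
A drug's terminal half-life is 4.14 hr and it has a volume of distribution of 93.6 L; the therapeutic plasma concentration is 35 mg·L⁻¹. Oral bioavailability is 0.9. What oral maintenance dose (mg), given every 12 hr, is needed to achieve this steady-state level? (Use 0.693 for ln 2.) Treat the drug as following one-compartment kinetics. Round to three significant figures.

CL = ln 2 · Vd / t½ = 0.693 × 93.60 / 4.14 = 15.67 L/h
D = CL × Css × τ / F = 15.67 × 35 × 12 / 0.9 = 7313 mg

7310 mg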